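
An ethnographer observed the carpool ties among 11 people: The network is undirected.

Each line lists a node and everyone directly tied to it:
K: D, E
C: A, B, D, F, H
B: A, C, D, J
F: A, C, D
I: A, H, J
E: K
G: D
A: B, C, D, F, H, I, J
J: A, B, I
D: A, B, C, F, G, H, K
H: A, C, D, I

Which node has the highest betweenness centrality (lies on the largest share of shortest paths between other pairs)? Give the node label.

D

Unnormalized betweenness of each node: A:9, B:5/2, C:1, D:24, E:0, F:0, G:0, H:5/2, I:1/2, J:1/2, K:9.
D has the largest value, 24, making it the main broker — the node through which the most shortest paths run.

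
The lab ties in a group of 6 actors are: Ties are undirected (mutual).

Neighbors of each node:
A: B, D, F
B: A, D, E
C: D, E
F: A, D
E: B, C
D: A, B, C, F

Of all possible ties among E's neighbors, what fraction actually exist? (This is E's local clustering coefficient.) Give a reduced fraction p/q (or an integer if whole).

E's neighbors: B and C (k = 2).
Possible neighbor pairs: C(2,2) = 1. Edges among them: none → e = 0.
Clustering(E) = 0/1.

0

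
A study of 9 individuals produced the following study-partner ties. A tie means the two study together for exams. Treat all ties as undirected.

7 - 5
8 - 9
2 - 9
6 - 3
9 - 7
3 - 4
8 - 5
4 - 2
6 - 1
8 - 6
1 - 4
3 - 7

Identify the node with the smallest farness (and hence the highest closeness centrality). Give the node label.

Farness (sum of distances to all others) for each node — 1:17, 2:16, 3:13, 4:15, 5:17, 6:14, 7:14, 8:14, 9:14.
The smallest farness is 13, for 3, so 3 has the highest closeness.

3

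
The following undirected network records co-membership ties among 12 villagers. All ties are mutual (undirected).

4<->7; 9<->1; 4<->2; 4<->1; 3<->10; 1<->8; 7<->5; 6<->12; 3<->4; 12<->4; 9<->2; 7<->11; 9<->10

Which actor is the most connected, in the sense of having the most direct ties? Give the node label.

4

Degrees — 1:3, 2:2, 3:2, 4:5, 5:1, 6:1, 7:3, 8:1, 9:3, 10:2, 11:1, 12:2.
The maximum is 5, attained only by 4.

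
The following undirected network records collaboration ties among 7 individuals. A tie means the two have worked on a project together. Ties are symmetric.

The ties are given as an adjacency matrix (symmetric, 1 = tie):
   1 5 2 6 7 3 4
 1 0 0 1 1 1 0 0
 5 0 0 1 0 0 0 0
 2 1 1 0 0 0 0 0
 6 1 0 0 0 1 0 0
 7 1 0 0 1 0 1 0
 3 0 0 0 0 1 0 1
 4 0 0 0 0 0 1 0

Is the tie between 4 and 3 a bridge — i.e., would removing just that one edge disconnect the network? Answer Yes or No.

Yes

Without the 4–3 edge there is no alternate route between 4 and 3, so the network disconnects. It is a bridge.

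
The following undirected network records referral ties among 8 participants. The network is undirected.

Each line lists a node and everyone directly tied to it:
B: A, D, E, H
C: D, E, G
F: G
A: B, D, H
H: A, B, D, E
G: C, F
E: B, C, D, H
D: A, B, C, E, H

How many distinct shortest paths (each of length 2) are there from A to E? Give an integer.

The shortest distance is 2. The length-2 paths are: A–D–E; A–B–E; A–H–E.
That gives 3 distinct shortest paths.

3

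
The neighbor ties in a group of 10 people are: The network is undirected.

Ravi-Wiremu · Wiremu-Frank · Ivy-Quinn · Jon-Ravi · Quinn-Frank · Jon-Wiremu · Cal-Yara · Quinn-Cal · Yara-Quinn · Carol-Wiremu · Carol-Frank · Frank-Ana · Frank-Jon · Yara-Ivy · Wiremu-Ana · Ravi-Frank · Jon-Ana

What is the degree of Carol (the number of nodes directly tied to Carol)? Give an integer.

2

Carol is directly tied to Frank and Wiremu. That is 2 neighbors, so the degree of Carol is 2.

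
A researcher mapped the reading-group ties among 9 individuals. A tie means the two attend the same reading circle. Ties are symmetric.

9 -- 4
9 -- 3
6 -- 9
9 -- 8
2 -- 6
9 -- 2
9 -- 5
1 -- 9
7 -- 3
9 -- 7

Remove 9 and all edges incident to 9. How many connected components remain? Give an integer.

Without 9, the remaining ties split the others into: {3, 7}; {1}; {5}; {4}; {8}; {2, 6}.
That's 6 separate components.

6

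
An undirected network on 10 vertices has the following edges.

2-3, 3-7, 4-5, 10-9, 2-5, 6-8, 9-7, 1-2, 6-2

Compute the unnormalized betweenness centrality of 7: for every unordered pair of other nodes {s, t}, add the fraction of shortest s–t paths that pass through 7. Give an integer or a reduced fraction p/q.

14

Pairs whose geodesics pass through 7 — 6–9: 1; 6–10: 1; 1–9: 1; 1–10: 1; 4–9: 1; 4–10: 1; 9–8: 1; 9–3: 1; 9–5: 1; 9–2: 1; 8–10: 1; 10–3: 1; 10–5: 1; 10–2: 1.
All other pairs contribute 0.
Summing the contributions gives betweenness(7) = 14.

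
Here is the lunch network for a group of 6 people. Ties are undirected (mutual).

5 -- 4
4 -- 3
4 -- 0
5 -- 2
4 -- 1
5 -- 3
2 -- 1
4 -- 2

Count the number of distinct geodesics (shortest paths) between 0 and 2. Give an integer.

The shortest distance is 2, and the only length-2 path is 0–4–2. So there is exactly 1 shortest path.

1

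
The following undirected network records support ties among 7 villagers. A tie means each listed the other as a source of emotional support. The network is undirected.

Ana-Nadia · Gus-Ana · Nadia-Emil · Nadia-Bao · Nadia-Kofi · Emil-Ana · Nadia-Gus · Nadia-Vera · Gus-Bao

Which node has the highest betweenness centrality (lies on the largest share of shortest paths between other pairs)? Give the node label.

Unnormalized betweenness of each node: Ana:1/2, Bao:0, Emil:0, Gus:1/2, Kofi:0, Nadia:11, Vera:0.
Nadia has the largest value, 11, making it the main broker — the node through which the most shortest paths run.

Nadia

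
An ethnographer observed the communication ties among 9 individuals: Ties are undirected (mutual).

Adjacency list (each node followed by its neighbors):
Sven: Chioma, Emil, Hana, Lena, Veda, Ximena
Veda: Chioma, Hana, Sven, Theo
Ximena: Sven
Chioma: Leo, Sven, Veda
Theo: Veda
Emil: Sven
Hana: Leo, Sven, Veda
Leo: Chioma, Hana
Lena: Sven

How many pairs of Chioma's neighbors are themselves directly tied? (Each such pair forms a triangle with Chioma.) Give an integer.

1

Chioma's neighbors: Leo, Sven, and Veda.
Neighbor pairs that are themselves tied: Chioma–Sven–Veda. Each forms one triangle with Chioma, for 1 in total.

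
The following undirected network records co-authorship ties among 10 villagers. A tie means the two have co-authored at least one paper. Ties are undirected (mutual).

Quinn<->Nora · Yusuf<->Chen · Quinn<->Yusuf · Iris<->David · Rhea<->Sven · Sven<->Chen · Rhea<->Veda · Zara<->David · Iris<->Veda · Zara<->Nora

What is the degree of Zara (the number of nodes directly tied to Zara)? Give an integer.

2

Zara is directly tied to David and Nora. That is 2 neighbors, so the degree of Zara is 2.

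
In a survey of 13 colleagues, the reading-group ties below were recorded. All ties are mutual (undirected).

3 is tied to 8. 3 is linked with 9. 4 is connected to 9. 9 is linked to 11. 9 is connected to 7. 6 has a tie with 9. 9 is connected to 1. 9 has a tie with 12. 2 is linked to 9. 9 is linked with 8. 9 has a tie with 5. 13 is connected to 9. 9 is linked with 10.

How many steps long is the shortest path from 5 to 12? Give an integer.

One shortest route is 5 – 9 – 12, which uses 2 edges, and 5 and 12 are not directly tied, so nothing shorter exists. So d(5,12) = 2.

2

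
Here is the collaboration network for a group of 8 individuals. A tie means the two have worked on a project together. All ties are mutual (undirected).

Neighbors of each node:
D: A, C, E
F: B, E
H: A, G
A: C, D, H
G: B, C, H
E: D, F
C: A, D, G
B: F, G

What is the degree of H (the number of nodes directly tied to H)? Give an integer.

2

H is directly tied to A and G. That is 2 neighbors, so the degree of H is 2.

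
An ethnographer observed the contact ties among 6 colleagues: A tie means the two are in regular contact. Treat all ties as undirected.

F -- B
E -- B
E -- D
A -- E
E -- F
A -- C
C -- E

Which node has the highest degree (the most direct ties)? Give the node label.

E

Degrees — A:2, B:2, C:2, D:1, E:5, F:2.
The maximum is 5, attained only by E.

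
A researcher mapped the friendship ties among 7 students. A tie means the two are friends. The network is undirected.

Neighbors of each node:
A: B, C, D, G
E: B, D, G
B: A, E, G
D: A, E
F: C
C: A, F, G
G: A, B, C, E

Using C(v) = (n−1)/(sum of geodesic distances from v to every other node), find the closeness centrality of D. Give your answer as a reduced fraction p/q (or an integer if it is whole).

6/11

Distances from D: A:1, B:2, C:2, E:1, F:3, G:2. Sum = 11.
n = 7, so closeness = 6/11.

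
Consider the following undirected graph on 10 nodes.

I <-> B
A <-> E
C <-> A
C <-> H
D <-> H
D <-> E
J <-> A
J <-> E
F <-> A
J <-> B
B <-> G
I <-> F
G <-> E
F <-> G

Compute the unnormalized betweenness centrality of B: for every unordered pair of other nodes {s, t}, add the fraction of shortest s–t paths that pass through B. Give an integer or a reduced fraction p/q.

Pairs whose geodesics pass through B — D–I: 2/4; E–I: 2/4; G–I: 1/2; G–J: 1/2; I–J: 1.
All other pairs contribute 0.
Summing the contributions gives betweenness(B) = 3.

3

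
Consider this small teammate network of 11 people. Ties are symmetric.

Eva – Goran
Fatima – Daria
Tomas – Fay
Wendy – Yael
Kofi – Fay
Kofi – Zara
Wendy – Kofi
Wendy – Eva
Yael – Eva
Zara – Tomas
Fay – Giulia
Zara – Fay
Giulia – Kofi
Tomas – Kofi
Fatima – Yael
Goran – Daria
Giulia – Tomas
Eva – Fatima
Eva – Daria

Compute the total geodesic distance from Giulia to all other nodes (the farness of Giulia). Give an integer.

Distances from Giulia: Daria:4, Eva:3, Fatima:4, Fay:1, Goran:4, Kofi:1, Tomas:1, Wendy:2, Yael:3, Zara:2.
Sum = 4 + 3 + 4 + 1 + 4 + 1 + 1 + 2 + 3 + 2 = 25.

25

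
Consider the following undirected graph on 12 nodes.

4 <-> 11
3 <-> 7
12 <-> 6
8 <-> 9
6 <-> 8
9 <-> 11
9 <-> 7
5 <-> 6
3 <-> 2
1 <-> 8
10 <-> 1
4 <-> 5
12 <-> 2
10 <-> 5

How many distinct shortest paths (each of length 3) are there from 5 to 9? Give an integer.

2

The shortest distance is 3. The length-3 paths are: 5–4–11–9; 5–6–8–9.
That gives 2 distinct shortest paths.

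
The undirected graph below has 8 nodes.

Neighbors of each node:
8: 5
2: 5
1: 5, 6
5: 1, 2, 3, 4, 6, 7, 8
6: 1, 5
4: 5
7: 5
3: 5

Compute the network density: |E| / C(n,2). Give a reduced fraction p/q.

There are 8 edges and 8 nodes, so the maximum possible is C(8,2) = 28.
Density = 8/28 = 2/7.

2/7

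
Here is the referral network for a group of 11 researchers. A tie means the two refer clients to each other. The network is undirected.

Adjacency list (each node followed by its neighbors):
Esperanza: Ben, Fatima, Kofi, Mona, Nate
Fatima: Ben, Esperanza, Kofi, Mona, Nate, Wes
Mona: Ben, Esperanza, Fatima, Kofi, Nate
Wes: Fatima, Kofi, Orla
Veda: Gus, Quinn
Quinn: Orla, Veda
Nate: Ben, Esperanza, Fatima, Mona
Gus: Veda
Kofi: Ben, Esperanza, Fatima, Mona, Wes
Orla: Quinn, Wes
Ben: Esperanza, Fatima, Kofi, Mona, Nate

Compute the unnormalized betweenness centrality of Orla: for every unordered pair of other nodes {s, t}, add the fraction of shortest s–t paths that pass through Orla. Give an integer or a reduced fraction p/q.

21

Pairs whose geodesics pass through Orla — Gus–Ben: 2/2; Gus–Kofi: 1; Gus–Fatima: 1; Gus–Wes: 1; Gus–Mona: 2/2; Gus–Nate: 1; Gus–Esperanza: 2/2; Quinn–Ben: 2/2; Quinn–Kofi: 1; Quinn–Fatima: 1; Quinn–Wes: 1; Quinn–Mona: 2/2; Quinn–Nate: 1; Quinn–Esperanza: 2/2 … (+7 more pairs).
All other pairs contribute 0.
Summing the contributions gives betweenness(Orla) = 21.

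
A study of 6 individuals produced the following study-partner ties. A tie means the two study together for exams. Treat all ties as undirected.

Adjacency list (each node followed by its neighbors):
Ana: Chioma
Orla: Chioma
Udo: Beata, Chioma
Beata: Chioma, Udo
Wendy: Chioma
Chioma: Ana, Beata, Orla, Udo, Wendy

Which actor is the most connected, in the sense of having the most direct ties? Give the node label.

Chioma

Degrees — Ana:1, Beata:2, Chioma:5, Orla:1, Udo:2, Wendy:1.
The maximum is 5, attained only by Chioma.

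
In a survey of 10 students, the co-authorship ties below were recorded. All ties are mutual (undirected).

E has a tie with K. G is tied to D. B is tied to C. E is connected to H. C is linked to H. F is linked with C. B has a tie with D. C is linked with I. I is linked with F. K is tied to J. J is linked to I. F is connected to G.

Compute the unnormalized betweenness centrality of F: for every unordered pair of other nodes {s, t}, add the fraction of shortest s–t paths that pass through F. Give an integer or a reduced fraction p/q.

Pairs whose geodesics pass through F — I–D: 1/2; I–G: 1; J–D: 1/2; J–G: 1; K–D: 1/3; K–G: 1; E–G: 1; H–G: 1; C–G: 1.
All other pairs contribute 0.
Summing the contributions gives betweenness(F) = 22/3.

22/3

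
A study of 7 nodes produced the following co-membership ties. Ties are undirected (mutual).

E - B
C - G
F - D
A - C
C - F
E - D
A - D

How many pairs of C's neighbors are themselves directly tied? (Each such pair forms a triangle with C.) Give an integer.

0

C's neighbors are A, F, and G, but none of them are tied to each other, so no triangle contains C.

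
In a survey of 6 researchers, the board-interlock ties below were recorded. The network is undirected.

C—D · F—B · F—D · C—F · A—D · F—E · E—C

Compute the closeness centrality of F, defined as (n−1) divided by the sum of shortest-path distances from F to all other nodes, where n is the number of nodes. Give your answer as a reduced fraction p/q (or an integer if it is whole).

5/6

Distances from F: A:2, B:1, C:1, D:1, E:1. Sum = 6.
n = 6, so closeness = 5/6.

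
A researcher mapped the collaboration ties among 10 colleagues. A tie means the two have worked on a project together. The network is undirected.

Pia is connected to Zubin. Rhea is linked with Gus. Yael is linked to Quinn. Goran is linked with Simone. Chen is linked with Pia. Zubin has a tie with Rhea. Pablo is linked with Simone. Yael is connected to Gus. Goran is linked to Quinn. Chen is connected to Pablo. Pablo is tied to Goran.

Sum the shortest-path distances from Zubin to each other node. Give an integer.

Distances from Zubin: Chen:2, Goran:4, Gus:2, Pablo:3, Pia:1, Quinn:4, Rhea:1, Simone:4, Yael:3.
Sum = 2 + 4 + 2 + 3 + 1 + 4 + 1 + 4 + 3 = 24.

24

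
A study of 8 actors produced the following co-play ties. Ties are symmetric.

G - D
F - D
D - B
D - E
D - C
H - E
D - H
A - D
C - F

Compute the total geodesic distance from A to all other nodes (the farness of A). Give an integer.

13

Distances from A: B:2, C:2, D:1, E:2, F:2, G:2, H:2.
Sum = 2 + 2 + 1 + 2 + 2 + 2 + 2 = 13.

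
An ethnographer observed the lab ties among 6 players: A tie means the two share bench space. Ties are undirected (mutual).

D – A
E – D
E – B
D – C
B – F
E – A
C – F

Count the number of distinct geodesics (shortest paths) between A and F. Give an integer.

The shortest distance is 3. The length-3 paths are: A–E–B–F; A–D–C–F.
That gives 2 distinct shortest paths.

2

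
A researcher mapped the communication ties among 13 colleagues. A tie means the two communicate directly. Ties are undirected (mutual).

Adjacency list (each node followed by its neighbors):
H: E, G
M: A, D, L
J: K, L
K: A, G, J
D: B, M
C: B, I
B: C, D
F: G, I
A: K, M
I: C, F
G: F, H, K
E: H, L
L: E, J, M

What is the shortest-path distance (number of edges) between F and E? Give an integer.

One shortest route is F – G – H – E, which uses 3 edges, and at distance 2 from F we only reach {C, H, K}, which does not include E. So d(F,E) = 3.

3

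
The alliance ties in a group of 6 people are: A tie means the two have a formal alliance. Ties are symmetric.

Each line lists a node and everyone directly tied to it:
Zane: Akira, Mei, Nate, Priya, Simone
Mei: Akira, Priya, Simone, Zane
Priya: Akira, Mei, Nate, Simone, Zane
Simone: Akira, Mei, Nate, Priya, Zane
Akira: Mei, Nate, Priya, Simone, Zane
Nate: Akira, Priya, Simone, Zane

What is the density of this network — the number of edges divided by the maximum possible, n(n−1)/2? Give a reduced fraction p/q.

There are 14 edges and 6 nodes, so the maximum possible is C(6,2) = 15.
Density = 14/15.

14/15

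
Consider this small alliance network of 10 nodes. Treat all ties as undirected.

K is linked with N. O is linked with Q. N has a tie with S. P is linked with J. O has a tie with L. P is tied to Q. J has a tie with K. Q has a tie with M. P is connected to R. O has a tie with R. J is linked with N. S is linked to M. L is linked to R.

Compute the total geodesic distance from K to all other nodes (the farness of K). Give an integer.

23

Distances from K: J:1, L:4, M:3, N:1, O:4, P:2, Q:3, R:3, S:2.
Sum = 1 + 4 + 3 + 1 + 4 + 2 + 3 + 3 + 2 = 23.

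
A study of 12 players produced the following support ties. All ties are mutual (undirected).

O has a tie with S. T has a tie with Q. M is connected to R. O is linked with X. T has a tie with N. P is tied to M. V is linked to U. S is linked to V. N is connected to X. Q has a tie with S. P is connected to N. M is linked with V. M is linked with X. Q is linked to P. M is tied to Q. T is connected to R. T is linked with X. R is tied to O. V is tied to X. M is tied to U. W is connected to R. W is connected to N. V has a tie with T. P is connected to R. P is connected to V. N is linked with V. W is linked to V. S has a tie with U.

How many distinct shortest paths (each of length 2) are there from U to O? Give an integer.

1

The shortest distance is 2, and the only length-2 path is U–S–O. So there is exactly 1 shortest path.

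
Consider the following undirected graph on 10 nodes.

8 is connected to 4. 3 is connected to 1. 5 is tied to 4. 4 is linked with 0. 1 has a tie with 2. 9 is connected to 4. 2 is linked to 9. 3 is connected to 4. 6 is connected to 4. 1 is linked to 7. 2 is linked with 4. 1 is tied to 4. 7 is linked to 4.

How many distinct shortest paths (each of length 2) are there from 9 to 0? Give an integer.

1

The shortest distance is 2, and the only length-2 path is 9–4–0. So there is exactly 1 shortest path.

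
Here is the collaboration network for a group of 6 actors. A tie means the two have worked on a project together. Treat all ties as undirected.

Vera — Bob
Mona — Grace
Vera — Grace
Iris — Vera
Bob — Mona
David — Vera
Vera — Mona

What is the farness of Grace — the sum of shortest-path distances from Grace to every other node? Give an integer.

8

Distances from Grace: Bob:2, David:2, Iris:2, Mona:1, Vera:1.
Sum = 2 + 2 + 2 + 1 + 1 = 8.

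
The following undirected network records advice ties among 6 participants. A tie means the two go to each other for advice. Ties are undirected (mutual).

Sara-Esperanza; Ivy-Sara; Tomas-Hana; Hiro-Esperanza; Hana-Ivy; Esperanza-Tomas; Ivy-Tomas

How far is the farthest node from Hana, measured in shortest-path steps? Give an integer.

Distances from Hana: Esperanza:2, Hiro:3, Ivy:1, Sara:2, Tomas:1.
The largest is 3 (to Hiro), so the eccentricity of Hana is 3.

3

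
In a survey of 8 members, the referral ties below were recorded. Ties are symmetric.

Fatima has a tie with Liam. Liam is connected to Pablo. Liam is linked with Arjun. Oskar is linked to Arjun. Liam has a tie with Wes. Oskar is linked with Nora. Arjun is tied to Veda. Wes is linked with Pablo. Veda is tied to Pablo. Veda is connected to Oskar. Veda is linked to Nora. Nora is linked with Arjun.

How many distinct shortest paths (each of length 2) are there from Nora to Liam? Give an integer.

The shortest distance is 2, and the only length-2 path is Nora–Arjun–Liam. So there is exactly 1 shortest path.

1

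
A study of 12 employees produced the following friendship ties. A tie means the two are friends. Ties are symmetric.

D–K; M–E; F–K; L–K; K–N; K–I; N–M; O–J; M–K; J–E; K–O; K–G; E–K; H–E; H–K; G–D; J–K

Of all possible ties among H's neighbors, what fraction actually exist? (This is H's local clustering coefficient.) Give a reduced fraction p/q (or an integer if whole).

H's neighbors: E and K (k = 2).
Possible neighbor pairs: C(2,2) = 1. Edges among them: E–K → e = 1.
Clustering(H) = 1/1.

1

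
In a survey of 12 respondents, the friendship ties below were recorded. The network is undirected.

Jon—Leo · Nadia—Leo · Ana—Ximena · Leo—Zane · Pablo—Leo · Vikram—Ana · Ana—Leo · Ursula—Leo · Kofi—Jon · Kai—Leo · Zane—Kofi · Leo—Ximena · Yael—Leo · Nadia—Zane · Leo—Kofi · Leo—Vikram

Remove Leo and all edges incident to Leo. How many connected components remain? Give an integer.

Without Leo, the remaining ties split the others into: {Jon, Kofi, Nadia, Zane}; {Ursula}; {Ana, Vikram, Ximena}; {Pablo}; {Yael}; {Kai}.
That's 6 separate components.

6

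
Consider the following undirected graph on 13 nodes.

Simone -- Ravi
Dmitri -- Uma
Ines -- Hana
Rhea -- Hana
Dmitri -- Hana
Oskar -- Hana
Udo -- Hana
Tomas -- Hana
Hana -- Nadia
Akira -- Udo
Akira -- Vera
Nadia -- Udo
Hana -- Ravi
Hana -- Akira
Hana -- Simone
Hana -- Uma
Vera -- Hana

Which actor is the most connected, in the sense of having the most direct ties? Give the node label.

Degrees — Akira:3, Dmitri:2, Hana:12, Ines:1, Nadia:2, Oskar:1, Ravi:2, Rhea:1, Simone:2, Tomas:1, Udo:3, Uma:2, Vera:2.
The maximum is 12, attained only by Hana.

Hana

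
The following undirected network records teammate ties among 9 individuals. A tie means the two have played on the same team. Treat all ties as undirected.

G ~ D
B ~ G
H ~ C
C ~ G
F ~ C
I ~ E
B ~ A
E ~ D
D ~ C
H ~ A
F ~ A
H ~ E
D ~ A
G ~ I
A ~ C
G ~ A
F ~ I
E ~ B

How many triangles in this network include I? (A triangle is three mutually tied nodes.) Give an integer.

0

I's neighbors are E, F, and G, but none of them are tied to each other, so no triangle contains I.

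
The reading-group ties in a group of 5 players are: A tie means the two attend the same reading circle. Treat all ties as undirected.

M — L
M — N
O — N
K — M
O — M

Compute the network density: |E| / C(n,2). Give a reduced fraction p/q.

1/2

There are 5 edges and 5 nodes, so the maximum possible is C(5,2) = 10.
Density = 5/10 = 1/2.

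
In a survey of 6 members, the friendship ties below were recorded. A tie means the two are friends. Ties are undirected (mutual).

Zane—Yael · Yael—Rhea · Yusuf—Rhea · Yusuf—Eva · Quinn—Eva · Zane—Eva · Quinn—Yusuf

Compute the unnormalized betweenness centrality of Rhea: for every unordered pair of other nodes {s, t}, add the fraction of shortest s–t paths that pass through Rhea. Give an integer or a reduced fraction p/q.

3/2

Pairs whose geodesics pass through Rhea — Yael–Yusuf: 1; Yael–Quinn: 1/2.
All other pairs contribute 0.
Summing the contributions gives betweenness(Rhea) = 3/2.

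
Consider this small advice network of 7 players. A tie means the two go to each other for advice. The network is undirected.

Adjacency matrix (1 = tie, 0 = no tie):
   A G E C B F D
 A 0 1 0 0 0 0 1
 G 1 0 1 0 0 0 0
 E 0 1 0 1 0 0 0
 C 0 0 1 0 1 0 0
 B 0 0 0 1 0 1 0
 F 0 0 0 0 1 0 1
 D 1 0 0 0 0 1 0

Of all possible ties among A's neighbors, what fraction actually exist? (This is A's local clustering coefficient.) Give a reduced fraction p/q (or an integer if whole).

0

A's neighbors: D and G (k = 2).
Possible neighbor pairs: C(2,2) = 1. Edges among them: none → e = 0.
Clustering(A) = 0/1.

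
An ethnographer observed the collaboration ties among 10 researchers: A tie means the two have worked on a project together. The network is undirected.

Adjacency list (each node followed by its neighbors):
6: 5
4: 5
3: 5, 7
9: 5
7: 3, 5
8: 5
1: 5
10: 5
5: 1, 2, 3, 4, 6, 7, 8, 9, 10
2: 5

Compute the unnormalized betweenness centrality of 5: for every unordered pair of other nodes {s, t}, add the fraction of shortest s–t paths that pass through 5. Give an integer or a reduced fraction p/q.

35

Pairs whose geodesics pass through 5 — 9–8: 1; 9–2: 1; 9–6: 1; 9–3: 1; 9–1: 1; 9–4: 1; 9–10: 1; 9–7: 1; 8–2: 1; 8–6: 1; 8–3: 1; 8–1: 1; 8–4: 1; 8–10: 1 … (+21 more pairs).
All other pairs contribute 0.
Summing the contributions gives betweenness(5) = 35.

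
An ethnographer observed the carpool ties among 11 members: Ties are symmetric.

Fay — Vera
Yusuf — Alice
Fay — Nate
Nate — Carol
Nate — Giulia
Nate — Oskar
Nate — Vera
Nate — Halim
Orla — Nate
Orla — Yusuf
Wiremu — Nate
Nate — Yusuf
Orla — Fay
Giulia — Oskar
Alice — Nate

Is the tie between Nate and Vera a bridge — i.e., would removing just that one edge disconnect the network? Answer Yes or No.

Even without that edge, Nate still reaches Vera via Nate – Fay – Vera, so the network stays connected. Not a bridge.

No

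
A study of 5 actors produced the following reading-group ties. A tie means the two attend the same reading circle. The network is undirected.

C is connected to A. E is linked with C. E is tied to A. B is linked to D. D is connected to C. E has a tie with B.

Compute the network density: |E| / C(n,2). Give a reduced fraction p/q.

3/5

There are 6 edges and 5 nodes, so the maximum possible is C(5,2) = 10.
Density = 6/10 = 3/5.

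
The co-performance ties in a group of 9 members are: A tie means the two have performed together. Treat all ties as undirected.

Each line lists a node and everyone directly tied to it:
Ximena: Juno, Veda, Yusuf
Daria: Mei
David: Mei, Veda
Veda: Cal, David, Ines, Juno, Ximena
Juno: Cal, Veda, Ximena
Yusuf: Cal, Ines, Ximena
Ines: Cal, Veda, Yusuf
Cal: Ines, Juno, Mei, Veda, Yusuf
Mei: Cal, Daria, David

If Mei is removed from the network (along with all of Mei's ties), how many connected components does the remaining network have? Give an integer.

Without Mei, the remaining ties split the others into: {Cal, David, Ines, Juno, Veda, Ximena, Yusuf}; {Daria}.
That's 2 separate components.

2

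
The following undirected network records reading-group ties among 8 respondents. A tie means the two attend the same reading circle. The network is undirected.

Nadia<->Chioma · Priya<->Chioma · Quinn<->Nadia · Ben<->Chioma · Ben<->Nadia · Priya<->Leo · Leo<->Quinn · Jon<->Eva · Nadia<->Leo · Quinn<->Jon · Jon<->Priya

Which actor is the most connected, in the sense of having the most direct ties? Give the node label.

Nadia

Degrees — Ben:2, Chioma:3, Eva:1, Jon:3, Leo:3, Nadia:4, Priya:3, Quinn:3.
The maximum is 4, attained only by Nadia.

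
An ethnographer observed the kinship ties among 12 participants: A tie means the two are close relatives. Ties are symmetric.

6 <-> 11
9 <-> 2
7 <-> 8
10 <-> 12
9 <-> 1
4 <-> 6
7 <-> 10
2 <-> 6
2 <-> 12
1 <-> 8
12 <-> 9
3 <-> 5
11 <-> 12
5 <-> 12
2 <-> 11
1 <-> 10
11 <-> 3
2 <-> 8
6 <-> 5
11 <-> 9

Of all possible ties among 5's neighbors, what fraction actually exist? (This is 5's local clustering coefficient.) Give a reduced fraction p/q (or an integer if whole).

5's neighbors: 3, 6, and 12 (k = 3).
Possible neighbor pairs: C(3,2) = 3. Edges among them: none → e = 0.
Clustering(5) = 0/3 = 0.

0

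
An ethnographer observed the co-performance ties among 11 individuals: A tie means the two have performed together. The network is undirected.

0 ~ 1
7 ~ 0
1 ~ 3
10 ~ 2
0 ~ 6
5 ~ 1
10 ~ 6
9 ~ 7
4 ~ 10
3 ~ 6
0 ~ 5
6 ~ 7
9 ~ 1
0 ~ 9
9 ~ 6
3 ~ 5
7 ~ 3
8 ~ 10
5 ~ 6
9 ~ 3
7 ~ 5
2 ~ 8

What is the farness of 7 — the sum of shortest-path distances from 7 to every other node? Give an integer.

18

Distances from 7: 0:1, 1:2, 2:3, 3:1, 4:3, 5:1, 6:1, 8:3, 9:1, 10:2.
Sum = 1 + 2 + 3 + 1 + 3 + 1 + 1 + 3 + 1 + 2 = 18.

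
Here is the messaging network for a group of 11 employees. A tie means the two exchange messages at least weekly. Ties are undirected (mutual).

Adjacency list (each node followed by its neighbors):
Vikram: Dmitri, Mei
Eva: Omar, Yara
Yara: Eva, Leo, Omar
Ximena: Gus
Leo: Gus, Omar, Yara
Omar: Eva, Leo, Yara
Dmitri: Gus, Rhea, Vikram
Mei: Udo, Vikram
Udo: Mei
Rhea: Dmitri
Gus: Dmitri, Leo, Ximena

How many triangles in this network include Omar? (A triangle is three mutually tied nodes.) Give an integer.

2

Omar's neighbors: Eva, Leo, and Yara.
Neighbor pairs that are themselves tied: Omar–Eva–Yara; Omar–Leo–Yara. Each forms one triangle with Omar, for 2 in total.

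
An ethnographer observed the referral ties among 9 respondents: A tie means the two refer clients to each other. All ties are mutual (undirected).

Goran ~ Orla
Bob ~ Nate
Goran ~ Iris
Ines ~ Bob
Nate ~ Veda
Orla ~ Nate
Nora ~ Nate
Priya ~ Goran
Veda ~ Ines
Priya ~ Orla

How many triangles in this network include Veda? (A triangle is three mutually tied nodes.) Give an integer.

0

Veda's neighbors are Ines and Nate, but none of them are tied to each other, so no triangle contains Veda.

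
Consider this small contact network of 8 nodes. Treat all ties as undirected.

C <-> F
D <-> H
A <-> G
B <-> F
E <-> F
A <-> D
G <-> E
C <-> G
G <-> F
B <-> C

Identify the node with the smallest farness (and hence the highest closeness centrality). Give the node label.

Farness (sum of distances to all others) for each node — A:13, B:18, C:14, D:17, E:15, F:13, G:11, H:23.
The smallest farness is 11, for G, so G has the highest closeness.

G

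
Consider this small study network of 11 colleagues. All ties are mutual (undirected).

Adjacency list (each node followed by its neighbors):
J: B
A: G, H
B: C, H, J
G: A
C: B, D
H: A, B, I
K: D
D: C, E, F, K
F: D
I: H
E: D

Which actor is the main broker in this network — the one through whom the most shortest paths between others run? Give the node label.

Unnormalized betweenness of each node: A:9, B:29, C:24, D:24, E:0, F:0, G:0, H:23, I:0, J:0, K:0.
B has the largest value, 29, making it the main broker — the node through which the most shortest paths run.

B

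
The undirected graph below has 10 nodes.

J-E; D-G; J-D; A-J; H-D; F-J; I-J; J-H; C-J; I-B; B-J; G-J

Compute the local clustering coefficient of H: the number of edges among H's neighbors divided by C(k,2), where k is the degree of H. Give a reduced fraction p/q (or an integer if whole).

H's neighbors: D and J (k = 2).
Possible neighbor pairs: C(2,2) = 1. Edges among them: D–J → e = 1.
Clustering(H) = 1/1.

1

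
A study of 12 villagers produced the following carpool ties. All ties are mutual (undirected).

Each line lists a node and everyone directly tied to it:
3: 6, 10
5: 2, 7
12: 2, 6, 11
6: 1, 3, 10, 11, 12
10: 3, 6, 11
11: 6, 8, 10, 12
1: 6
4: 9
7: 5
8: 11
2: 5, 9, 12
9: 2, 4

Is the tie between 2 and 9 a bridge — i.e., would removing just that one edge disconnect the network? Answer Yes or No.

Yes

Without the 2–9 edge there is no alternate route between 2 and 9, so the network disconnects. It is a bridge.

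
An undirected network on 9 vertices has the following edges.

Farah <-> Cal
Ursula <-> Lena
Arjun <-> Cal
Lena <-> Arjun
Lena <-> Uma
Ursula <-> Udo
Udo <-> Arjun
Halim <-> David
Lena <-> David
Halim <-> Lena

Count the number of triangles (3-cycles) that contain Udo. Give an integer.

0

Udo's neighbors are Arjun and Ursula, but none of them are tied to each other, so no triangle contains Udo.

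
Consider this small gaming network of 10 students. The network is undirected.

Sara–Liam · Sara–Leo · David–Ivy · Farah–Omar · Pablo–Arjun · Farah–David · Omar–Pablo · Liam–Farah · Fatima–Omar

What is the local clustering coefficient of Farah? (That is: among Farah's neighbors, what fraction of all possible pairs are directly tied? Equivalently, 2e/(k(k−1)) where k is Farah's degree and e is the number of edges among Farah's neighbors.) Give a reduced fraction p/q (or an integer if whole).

Farah's neighbors: David, Liam, and Omar (k = 3).
Possible neighbor pairs: C(3,2) = 3. Edges among them: none → e = 0.
Clustering(Farah) = 0/3 = 0.

0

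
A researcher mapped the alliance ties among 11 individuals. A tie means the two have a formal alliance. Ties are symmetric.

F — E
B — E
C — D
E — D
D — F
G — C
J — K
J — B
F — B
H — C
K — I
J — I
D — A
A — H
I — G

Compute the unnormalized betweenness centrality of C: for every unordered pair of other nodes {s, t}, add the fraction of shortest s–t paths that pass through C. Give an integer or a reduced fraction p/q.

Pairs whose geodesics pass through C — H–G: 1; H–I: 1; H–K: 1; H–J: 1; H–B: 2/4; H–E: 1/2; H–F: 1/2; H–D: 1/2; G–E: 1; G–F: 1; G–D: 1; G–A: 2/2; I–D: 1; I–A: 2/2 … (+2 more pairs).
All other pairs contribute 0.
Summing the contributions gives betweenness(C) = 77/6.

77/6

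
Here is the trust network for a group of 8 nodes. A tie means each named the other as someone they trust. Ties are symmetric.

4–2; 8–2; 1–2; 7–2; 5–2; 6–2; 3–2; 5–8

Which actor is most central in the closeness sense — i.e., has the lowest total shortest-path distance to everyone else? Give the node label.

2

Farness (sum of distances to all others) for each node — 1:13, 2:7, 3:13, 4:13, 5:12, 6:13, 7:13, 8:12.
The smallest farness is 7, for 2, so 2 has the highest closeness.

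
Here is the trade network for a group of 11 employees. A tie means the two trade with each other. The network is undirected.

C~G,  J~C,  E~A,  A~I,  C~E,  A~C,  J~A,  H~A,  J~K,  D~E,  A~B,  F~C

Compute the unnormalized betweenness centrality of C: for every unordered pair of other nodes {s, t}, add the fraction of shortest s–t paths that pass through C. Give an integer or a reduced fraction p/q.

Pairs whose geodesics pass through C — J–E: 1/2; J–D: 1/2; J–G: 1; J–F: 1; K–E: 1/2; K–D: 1/2; K–G: 1; K–F: 1; B–G: 1; B–F: 1; E–G: 1; E–F: 1; H–G: 1; H–F: 1 … (+7 more pairs).
All other pairs contribute 0.
Summing the contributions gives betweenness(C) = 19.

19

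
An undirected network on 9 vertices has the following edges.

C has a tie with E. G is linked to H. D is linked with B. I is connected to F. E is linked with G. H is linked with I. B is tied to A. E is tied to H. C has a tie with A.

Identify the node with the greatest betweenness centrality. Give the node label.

Unnormalized betweenness of each node: A:12, B:7, C:15, D:0, E:16, F:0, G:0, H:12, I:7.
E has the largest value, 16, making it the main broker — the node through which the most shortest paths run.

E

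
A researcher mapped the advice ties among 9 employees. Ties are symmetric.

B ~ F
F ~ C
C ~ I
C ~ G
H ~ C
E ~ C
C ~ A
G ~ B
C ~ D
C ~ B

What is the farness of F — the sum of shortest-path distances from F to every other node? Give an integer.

Distances from F: A:2, B:1, C:1, D:2, E:2, G:2, H:2, I:2.
Sum = 2 + 1 + 1 + 2 + 2 + 2 + 2 + 2 = 14.

14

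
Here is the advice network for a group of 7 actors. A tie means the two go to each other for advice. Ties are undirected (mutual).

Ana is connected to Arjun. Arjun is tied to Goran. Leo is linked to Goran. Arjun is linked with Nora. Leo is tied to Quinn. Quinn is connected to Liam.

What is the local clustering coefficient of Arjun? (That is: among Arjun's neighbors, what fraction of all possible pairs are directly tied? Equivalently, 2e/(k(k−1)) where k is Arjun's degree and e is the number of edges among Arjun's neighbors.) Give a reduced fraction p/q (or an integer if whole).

Arjun's neighbors: Ana, Goran, and Nora (k = 3).
Possible neighbor pairs: C(3,2) = 3. Edges among them: none → e = 0.
Clustering(Arjun) = 0/3 = 0.

0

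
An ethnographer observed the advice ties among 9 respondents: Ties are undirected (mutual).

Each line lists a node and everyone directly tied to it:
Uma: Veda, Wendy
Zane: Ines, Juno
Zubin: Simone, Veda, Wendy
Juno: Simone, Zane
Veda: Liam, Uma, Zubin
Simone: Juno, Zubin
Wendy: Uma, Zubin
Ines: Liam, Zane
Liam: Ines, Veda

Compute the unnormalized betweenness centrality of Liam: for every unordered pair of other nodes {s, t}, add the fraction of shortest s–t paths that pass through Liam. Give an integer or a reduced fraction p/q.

Pairs whose geodesics pass through Liam — Veda–Ines: 1; Veda–Zane: 1; Ines–Zubin: 1; Ines–Wendy: 2/2; Ines–Uma: 1; Zane–Uma: 1.
All other pairs contribute 0.
Summing the contributions gives betweenness(Liam) = 6.

6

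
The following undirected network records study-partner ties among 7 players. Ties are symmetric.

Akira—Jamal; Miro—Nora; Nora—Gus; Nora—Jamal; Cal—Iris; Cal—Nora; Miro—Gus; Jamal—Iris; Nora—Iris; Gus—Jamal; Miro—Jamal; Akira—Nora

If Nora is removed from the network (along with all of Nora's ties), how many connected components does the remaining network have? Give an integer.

1

Nora's neighbors (Akira, Cal, Gus, Iris, Jamal, and Miro) remain reachable from one another through other ties, so the rest of the network stays in one piece.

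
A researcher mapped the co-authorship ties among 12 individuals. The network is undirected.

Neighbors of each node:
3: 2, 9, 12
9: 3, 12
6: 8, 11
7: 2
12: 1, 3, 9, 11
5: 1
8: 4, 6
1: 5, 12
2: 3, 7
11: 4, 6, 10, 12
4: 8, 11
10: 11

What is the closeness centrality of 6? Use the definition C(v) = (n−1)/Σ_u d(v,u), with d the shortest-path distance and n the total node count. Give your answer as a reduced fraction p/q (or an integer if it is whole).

Distances from 6: 1:3, 2:4, 3:3, 4:2, 5:4, 7:5, 8:1, 9:3, 10:2, 11:1, 12:2. Sum = 30.
n = 12, so closeness = 11/30.

11/30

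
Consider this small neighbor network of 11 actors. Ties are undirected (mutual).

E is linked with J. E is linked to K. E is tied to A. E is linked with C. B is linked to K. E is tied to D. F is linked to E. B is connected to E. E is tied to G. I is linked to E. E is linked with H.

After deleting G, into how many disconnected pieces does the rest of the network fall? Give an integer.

1

G's neighbors (E) remain reachable from one another through other ties, so the rest of the network stays in one piece.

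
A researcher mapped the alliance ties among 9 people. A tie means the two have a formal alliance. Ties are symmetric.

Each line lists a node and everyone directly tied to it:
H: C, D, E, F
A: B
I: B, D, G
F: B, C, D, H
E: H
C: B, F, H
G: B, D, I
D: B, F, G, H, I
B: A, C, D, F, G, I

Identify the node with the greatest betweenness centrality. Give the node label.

B

Unnormalized betweenness of each node: A:0, B:31/3, C:4/3, D:19/3, E:0, F:5/3, G:0, H:22/3, I:0.
B has the largest value, 31/3, making it the main broker — the node through which the most shortest paths run.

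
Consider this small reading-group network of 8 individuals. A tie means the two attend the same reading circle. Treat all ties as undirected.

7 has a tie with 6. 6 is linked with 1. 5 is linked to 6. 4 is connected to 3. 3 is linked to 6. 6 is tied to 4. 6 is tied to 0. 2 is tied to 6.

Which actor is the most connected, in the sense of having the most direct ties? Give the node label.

6

Degrees — 0:1, 1:1, 2:1, 3:2, 4:2, 5:1, 6:7, 7:1.
The maximum is 7, attained only by 6.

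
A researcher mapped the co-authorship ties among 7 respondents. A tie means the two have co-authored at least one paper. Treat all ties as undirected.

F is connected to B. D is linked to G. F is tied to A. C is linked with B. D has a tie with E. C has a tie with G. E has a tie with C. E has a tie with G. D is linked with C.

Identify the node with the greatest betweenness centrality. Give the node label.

C

Unnormalized betweenness of each node: A:0, B:8, C:9, D:0, E:0, F:5, G:0.
C has the largest value, 9, making it the main broker — the node through which the most shortest paths run.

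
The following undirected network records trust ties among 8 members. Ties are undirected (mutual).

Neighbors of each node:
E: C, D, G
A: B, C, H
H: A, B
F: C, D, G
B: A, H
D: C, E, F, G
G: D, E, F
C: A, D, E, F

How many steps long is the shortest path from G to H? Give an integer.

4

One shortest route is G – E – C – A – H, which uses 4 edges, and at distance 3 from G we only reach {A}, which does not include H. So d(G,H) = 4.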